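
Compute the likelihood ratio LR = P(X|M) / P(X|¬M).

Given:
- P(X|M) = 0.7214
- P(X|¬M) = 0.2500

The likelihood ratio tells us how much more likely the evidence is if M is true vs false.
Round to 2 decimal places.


Likelihood Ratio (LR) = P(X|M) / P(X|¬M)

LR = 0.7214 / 0.2500
   = 2.89

The evidence is 2.89 times more likely if M is true than if M is false.
Because LR exceeds 1, X is evidence for M.


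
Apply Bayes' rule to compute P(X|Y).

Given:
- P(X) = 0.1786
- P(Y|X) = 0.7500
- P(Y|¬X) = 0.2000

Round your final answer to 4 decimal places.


Bayes' theorem: P(X|Y) = P(Y|X) × P(X) / P(Y)

Step 1: Calculate P(Y) using law of total probability
P(Y) = P(Y|X)P(X) + P(Y|¬X)P(¬X)
     = 0.7500 × 0.1786 + 0.2000 × 0.8214
     = 0.13395000 + 0.16428000
     = 0.29823000

Step 2: Apply Bayes' theorem
P(X|Y) = P(Y|X) × P(X) / P(Y)
       = 0.13395000 / 0.29823000
       = 0.4491


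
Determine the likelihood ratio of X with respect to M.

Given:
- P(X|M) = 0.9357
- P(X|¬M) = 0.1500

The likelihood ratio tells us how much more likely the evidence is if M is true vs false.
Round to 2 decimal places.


Likelihood Ratio (LR) = P(X|M) / P(X|¬M)

LR = 0.9357 / 0.1500
   = 6.24

The evidence is 6.24 times more likely if M is true than if M is false.
LR > 1, so observing X raises the odds in favor of M.


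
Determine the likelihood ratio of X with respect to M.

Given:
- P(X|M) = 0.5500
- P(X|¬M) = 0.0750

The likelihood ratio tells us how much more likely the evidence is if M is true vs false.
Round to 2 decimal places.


Likelihood Ratio (LR) = P(X|M) / P(X|¬M)

LR = 0.5500 / 0.0750
   = 7.33

The evidence is 7.33 times more likely if M is true than if M is false.
Because LR exceeds 1, X is evidence for M.


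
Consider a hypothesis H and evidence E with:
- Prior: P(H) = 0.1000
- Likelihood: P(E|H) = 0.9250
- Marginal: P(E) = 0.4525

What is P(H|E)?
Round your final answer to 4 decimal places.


Using Bayes' theorem:

P(H|E) = P(E|H) × P(H) / P(E)
       = 0.9250 × 0.1000 / 0.4525
       = 0.09250000 / 0.4525
       = 0.2044

The evidence strengthens our belief in H.
Prior: 0.1000 → Posterior: 0.2044


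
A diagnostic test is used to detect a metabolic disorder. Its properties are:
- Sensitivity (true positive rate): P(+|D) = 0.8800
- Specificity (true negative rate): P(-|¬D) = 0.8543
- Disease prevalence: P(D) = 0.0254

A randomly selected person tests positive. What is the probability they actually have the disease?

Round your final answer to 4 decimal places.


Let D = has disease, + = positive test

Given:
- P(D) = 0.0254 (prevalence)
- P(+|D) = 0.8800 (sensitivity)
- P(-|¬D) = 0.8543 (specificity)
- P(+|¬D) = 0.1457 (false positive rate = 1 - specificity)

Step 1: Find P(+)
P(+) = P(+|D)P(D) + P(+|¬D)P(¬D)
     = 0.8800 × 0.0254 + 0.1457 × 0.9746
     = 0.02235200 + 0.14199922
     = 0.16435122

Step 2: Apply Bayes' theorem for P(D|+)
P(D|+) = P(+|D)P(D) / P(+)
       = 0.02235200 / 0.16435122
       = 0.1360


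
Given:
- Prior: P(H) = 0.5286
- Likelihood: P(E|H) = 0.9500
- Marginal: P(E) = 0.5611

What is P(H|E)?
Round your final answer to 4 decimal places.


Using Bayes' theorem:

P(H|E) = P(E|H) × P(H) / P(E)
       = 0.9500 × 0.5286 / 0.5611
       = 0.50217000 / 0.5611
       = 0.8950

The evidence strengthens our belief in H.
Prior: 0.5286 → Posterior: 0.8950


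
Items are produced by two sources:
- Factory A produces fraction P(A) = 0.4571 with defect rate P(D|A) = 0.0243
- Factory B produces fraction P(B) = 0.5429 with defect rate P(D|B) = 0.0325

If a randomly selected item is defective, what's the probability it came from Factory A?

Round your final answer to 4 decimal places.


Let A = from Factory A, D = defective

Given:
- P(A) = 0.4571, P(B) = 0.5429
- P(D|A) = 0.0243, P(D|B) = 0.0325

Step 1: Find P(D)
P(D) = P(D|A)P(A) + P(D|B)P(B)
     = 0.0243 × 0.4571 + 0.0325 × 0.5429
     = 0.01110753 + 0.01764425
     = 0.02875178

Step 2: Apply Bayes' theorem
P(A|D) = P(D|A)P(A) / P(D)
       = 0.01110753 / 0.02875178
       = 0.3863


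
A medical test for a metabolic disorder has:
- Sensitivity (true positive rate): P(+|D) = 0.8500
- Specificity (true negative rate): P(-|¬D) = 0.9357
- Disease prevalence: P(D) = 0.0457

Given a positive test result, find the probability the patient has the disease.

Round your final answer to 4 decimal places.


Let D = has disease, + = positive test

Given:
- P(D) = 0.0457 (prevalence)
- P(+|D) = 0.8500 (sensitivity)
- P(-|¬D) = 0.9357 (specificity)
- P(+|¬D) = 0.0643 (false positive rate = 1 - specificity)

Step 1: Find P(+)
P(+) = P(+|D)P(D) + P(+|¬D)P(¬D)
     = 0.8500 × 0.0457 + 0.0643 × 0.9543
     = 0.03884500 + 0.06136149
     = 0.10020649

Step 2: Apply Bayes' theorem for P(D|+)
P(D|+) = P(+|D)P(D) / P(+)
       = 0.03884500 / 0.10020649
       = 0.3876


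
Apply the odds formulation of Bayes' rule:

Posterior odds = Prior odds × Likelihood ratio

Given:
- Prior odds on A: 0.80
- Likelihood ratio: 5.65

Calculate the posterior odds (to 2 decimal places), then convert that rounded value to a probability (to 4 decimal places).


Step 1: Calculate posterior odds
Posterior odds = Prior odds × LR
               = 0.80 × 5.65
               = 4.52

Step 2: Convert to probability
P(A|E) = Posterior odds / (1 + Posterior odds)
       = 4.52 / (1 + 4.52)
       = 4.52 / 5.52
       = 0.8188

The evidence increased P(A) from 0.4444 to 0.8188.


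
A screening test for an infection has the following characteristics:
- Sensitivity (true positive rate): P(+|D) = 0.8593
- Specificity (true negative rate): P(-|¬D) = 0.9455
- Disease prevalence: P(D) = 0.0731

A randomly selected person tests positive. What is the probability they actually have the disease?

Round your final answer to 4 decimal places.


Let D = has disease, + = positive test

Given:
- P(D) = 0.0731 (prevalence)
- P(+|D) = 0.8593 (sensitivity)
- P(-|¬D) = 0.9455 (specificity)
- P(+|¬D) = 0.0545 (false positive rate = 1 - specificity)

Step 1: Find P(+)
P(+) = P(+|D)P(D) + P(+|¬D)P(¬D)
     = 0.8593 × 0.0731 + 0.0545 × 0.9269
     = 0.06281483 + 0.05051605
     = 0.11333088

Step 2: Apply Bayes' theorem for P(D|+)
P(D|+) = P(+|D)P(D) / P(+)
       = 0.06281483 / 0.11333088
       = 0.5543


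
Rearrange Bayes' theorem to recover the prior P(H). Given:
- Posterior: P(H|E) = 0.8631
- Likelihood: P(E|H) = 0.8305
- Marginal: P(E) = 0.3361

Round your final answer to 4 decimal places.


From Bayes' theorem: P(H|E) = P(E|H) × P(H) / P(E)

Rearranging for P(H):
P(H) = P(H|E) × P(E) / P(E|H)
     = 0.8631 × 0.3361 / 0.8305
     = 0.29008791 / 0.8305
     = 0.3493


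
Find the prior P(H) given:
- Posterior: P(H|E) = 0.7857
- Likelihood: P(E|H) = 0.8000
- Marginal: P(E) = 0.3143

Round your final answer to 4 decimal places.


From Bayes' theorem: P(H|E) = P(E|H) × P(H) / P(E)

Rearranging for P(H):
P(H) = P(H|E) × P(E) / P(E|H)
     = 0.7857 × 0.3143 / 0.8000
     = 0.24694551 / 0.8000
     = 0.3087


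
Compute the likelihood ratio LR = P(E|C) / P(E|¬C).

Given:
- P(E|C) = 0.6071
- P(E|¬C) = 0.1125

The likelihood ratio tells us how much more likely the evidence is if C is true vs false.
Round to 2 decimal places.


Likelihood Ratio (LR) = P(E|C) / P(E|¬C)

LR = 0.6071 / 0.1125
   = 5.40

The evidence is 5.40 times more likely if C is true than if C is false.
LR > 1, so observing E raises the odds in favor of C.


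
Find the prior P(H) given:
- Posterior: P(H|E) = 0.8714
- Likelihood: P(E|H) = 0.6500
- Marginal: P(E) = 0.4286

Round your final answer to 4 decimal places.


From Bayes' theorem: P(H|E) = P(E|H) × P(H) / P(E)

Rearranging for P(H):
P(H) = P(H|E) × P(E) / P(E|H)
     = 0.8714 × 0.4286 / 0.6500
     = 0.37348204 / 0.6500
     = 0.5746


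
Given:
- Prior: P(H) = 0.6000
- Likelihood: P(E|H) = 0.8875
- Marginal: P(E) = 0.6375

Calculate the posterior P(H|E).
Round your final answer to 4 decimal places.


Using Bayes' theorem:

P(H|E) = P(E|H) × P(H) / P(E)
       = 0.8875 × 0.6000 / 0.6375
       = 0.53250000 / 0.6375
       = 0.8353

The evidence strengthens our belief in H.
Prior: 0.6000 → Posterior: 0.8353


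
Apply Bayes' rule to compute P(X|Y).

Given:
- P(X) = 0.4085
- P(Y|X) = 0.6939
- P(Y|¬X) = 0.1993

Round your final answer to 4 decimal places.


Bayes' theorem: P(X|Y) = P(Y|X) × P(X) / P(Y)

Step 1: Calculate P(Y) using law of total probability
P(Y) = P(Y|X)P(X) + P(Y|¬X)P(¬X)
     = 0.6939 × 0.4085 + 0.1993 × 0.5915
     = 0.28345815 + 0.11788595
     = 0.40134410

Step 2: Apply Bayes' theorem
P(X|Y) = P(Y|X) × P(X) / P(Y)
       = 0.28345815 / 0.40134410
       = 0.7063


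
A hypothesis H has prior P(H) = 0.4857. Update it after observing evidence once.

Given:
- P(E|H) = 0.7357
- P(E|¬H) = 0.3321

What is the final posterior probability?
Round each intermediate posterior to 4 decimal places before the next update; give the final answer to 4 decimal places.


Sequential Bayesian updating:

Initial prior: P(H) = 0.4857

Update 1:
  P(E) = 0.7357 × 0.4857 + 0.3321 × 0.5143 = 0.35732949 + 0.17079903 = 0.52812852
  P(H|E) = 0.35732949 / 0.52812852 = 0.6766

Final posterior: 0.6766


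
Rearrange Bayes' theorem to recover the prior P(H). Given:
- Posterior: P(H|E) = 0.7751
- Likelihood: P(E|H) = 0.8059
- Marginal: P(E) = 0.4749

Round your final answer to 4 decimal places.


From Bayes' theorem: P(H|E) = P(E|H) × P(H) / P(E)

Rearranging for P(H):
P(H) = P(H|E) × P(E) / P(E|H)
     = 0.7751 × 0.4749 / 0.8059
     = 0.36809499 / 0.8059
     = 0.4568


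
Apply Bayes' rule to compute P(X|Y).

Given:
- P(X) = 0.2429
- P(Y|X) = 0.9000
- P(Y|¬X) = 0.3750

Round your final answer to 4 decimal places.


Bayes' theorem: P(X|Y) = P(Y|X) × P(X) / P(Y)

Step 1: Calculate P(Y) using law of total probability
P(Y) = P(Y|X)P(X) + P(Y|¬X)P(¬X)
     = 0.9000 × 0.2429 + 0.3750 × 0.7571
     = 0.21861000 + 0.28391250
     = 0.50252250

Step 2: Apply Bayes' theorem
P(X|Y) = P(Y|X) × P(X) / P(Y)
       = 0.21861000 / 0.50252250
       = 0.4350


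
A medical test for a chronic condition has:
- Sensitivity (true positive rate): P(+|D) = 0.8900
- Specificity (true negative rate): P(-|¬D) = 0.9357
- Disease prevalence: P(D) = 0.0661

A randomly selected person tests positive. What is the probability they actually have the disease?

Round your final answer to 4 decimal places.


Let D = has disease, + = positive test

Given:
- P(D) = 0.0661 (prevalence)
- P(+|D) = 0.8900 (sensitivity)
- P(-|¬D) = 0.9357 (specificity)
- P(+|¬D) = 0.0643 (false positive rate = 1 - specificity)

Step 1: Find P(+)
P(+) = P(+|D)P(D) + P(+|¬D)P(¬D)
     = 0.8900 × 0.0661 + 0.0643 × 0.9339
     = 0.05882900 + 0.06004977
     = 0.11887877

Step 2: Apply Bayes' theorem for P(D|+)
P(D|+) = P(+|D)P(D) / P(+)
       = 0.05882900 / 0.11887877
       = 0.4949


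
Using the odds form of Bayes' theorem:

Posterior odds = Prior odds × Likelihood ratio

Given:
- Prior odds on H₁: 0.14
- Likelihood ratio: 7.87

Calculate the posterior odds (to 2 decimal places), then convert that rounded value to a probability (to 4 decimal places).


Step 1: Calculate posterior odds
Posterior odds = Prior odds × LR
               = 0.14 × 7.87
               = 1.10

Step 2: Convert to probability
P(H₁|E) = Posterior odds / (1 + Posterior odds)
       = 1.10 / (1 + 1.10)
       = 1.10 / 2.10
       = 0.5238

The evidence increased P(H₁) from 0.1228 to 0.5238.


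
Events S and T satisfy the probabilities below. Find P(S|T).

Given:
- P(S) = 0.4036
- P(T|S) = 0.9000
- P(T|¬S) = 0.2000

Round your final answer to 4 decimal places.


Bayes' theorem: P(S|T) = P(T|S) × P(S) / P(T)

Step 1: Calculate P(T) using law of total probability
P(T) = P(T|S)P(S) + P(T|¬S)P(¬S)
     = 0.9000 × 0.4036 + 0.2000 × 0.5964
     = 0.36324000 + 0.11928000
     = 0.48252000

Step 2: Apply Bayes' theorem
P(S|T) = P(T|S) × P(S) / P(T)
       = 0.36324000 / 0.48252000
       = 0.7528


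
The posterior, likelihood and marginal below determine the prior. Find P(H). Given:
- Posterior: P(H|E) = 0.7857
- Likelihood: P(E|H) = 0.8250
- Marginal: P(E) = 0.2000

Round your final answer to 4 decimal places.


From Bayes' theorem: P(H|E) = P(E|H) × P(H) / P(E)

Rearranging for P(H):
P(H) = P(H|E) × P(E) / P(E|H)
     = 0.7857 × 0.2000 / 0.8250
     = 0.15714000 / 0.8250
     = 0.1905


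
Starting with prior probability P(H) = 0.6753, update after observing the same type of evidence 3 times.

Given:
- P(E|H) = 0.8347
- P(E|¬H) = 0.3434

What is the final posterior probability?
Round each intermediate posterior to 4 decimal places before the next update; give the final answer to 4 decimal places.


Sequential Bayesian updating:

Initial prior: P(H) = 0.6753

Update 1:
  P(E) = 0.8347 × 0.6753 + 0.3434 × 0.3247 = 0.56367291 + 0.11150198 = 0.67517489
  P(H|E) = 0.56367291 / 0.67517489 = 0.8349

Update 2:
  P(E) = 0.8347 × 0.8349 + 0.3434 × 0.1651 = 0.69689103 + 0.05669534 = 0.75358637
  P(H|E) = 0.69689103 / 0.75358637 = 0.9248

Update 3:
  P(E) = 0.8347 × 0.9248 + 0.3434 × 0.0752 = 0.77193056 + 0.02582368 = 0.79775424
  P(H|E) = 0.77193056 / 0.79775424 = 0.9676

Final posterior: 0.9676


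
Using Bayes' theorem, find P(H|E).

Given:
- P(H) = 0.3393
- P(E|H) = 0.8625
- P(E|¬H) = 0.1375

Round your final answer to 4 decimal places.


Bayes' theorem: P(H|E) = P(E|H) × P(H) / P(E)

Step 1: Calculate P(E) using law of total probability
P(E) = P(E|H)P(H) + P(E|¬H)P(¬H)
     = 0.8625 × 0.3393 + 0.1375 × 0.6607
     = 0.29264625 + 0.09084625
     = 0.38349250

Step 2: Apply Bayes' theorem
P(H|E) = P(E|H) × P(H) / P(E)
       = 0.29264625 / 0.38349250
       = 0.7631


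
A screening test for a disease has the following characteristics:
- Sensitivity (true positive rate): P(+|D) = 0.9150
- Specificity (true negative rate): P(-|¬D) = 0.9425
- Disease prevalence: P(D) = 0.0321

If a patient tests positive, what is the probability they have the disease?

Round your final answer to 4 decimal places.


Let D = has disease, + = positive test

Given:
- P(D) = 0.0321 (prevalence)
- P(+|D) = 0.9150 (sensitivity)
- P(-|¬D) = 0.9425 (specificity)
- P(+|¬D) = 0.0575 (false positive rate = 1 - specificity)

Step 1: Find P(+)
P(+) = P(+|D)P(D) + P(+|¬D)P(¬D)
     = 0.9150 × 0.0321 + 0.0575 × 0.9679
     = 0.02937150 + 0.05565425
     = 0.08502575

Step 2: Apply Bayes' theorem for P(D|+)
P(D|+) = P(+|D)P(D) / P(+)
       = 0.02937150 / 0.08502575
       = 0.3454


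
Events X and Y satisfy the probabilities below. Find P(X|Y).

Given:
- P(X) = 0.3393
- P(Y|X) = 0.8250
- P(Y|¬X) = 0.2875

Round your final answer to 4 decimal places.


Bayes' theorem: P(X|Y) = P(Y|X) × P(X) / P(Y)

Step 1: Calculate P(Y) using law of total probability
P(Y) = P(Y|X)P(X) + P(Y|¬X)P(¬X)
     = 0.8250 × 0.3393 + 0.2875 × 0.6607
     = 0.27992250 + 0.18995125
     = 0.46987375

Step 2: Apply Bayes' theorem
P(X|Y) = P(Y|X) × P(X) / P(Y)
       = 0.27992250 / 0.46987375
       = 0.5957


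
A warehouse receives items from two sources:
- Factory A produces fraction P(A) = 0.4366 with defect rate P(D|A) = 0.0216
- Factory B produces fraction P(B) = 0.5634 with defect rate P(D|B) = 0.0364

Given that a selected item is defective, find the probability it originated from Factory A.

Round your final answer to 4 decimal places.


Let A = from Factory A, D = defective

Given:
- P(A) = 0.4366, P(B) = 0.5634
- P(D|A) = 0.0216, P(D|B) = 0.0364

Step 1: Find P(D)
P(D) = P(D|A)P(A) + P(D|B)P(B)
     = 0.0216 × 0.4366 + 0.0364 × 0.5634
     = 0.00943056 + 0.02050776
     = 0.02993832

Step 2: Apply Bayes' theorem
P(A|D) = P(D|A)P(A) / P(D)
       = 0.00943056 / 0.02993832
       = 0.3150


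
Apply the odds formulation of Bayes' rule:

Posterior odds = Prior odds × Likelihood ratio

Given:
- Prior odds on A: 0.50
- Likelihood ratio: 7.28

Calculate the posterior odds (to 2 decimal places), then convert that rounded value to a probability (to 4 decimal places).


Step 1: Calculate posterior odds
Posterior odds = Prior odds × LR
               = 0.50 × 7.28
               = 3.64

Step 2: Convert to probability
P(A|E) = Posterior odds / (1 + Posterior odds)
       = 3.64 / (1 + 3.64)
       = 3.64 / 4.64
       = 0.7845

The evidence increased P(A) from 0.3333 to 0.7845.


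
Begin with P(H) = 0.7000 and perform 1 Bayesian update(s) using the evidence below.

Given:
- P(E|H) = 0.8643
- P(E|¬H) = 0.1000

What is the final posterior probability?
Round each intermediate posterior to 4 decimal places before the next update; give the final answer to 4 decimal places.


Sequential Bayesian updating:

Initial prior: P(H) = 0.7000

Update 1:
  P(E) = 0.8643 × 0.7000 + 0.1000 × 0.3000 = 0.60501000 + 0.03000000 = 0.63501000
  P(H|E) = 0.60501000 / 0.63501000 = 0.9528

Final posterior: 0.9528


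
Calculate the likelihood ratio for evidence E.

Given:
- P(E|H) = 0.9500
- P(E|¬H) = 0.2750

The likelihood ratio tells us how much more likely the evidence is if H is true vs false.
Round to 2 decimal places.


Likelihood Ratio (LR) = P(E|H) / P(E|¬H)

LR = 0.9500 / 0.2750
   = 3.45

The evidence is 3.45 times more likely if H is true than if H is false.
LR > 1, so observing E raises the odds in favor of H.


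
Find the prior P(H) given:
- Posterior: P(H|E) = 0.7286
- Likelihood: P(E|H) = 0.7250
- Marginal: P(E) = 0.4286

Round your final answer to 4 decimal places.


From Bayes' theorem: P(H|E) = P(E|H) × P(H) / P(E)

Rearranging for P(H):
P(H) = P(H|E) × P(E) / P(E|H)
     = 0.7286 × 0.4286 / 0.7250
     = 0.31227796 / 0.7250
     = 0.4307


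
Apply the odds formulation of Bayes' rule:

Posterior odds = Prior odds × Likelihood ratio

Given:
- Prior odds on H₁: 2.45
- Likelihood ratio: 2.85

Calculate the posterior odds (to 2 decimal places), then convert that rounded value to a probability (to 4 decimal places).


Step 1: Calculate posterior odds
Posterior odds = Prior odds × LR
               = 2.45 × 2.85
               = 6.98

Step 2: Convert to probability
P(H₁|E) = Posterior odds / (1 + Posterior odds)
       = 6.98 / (1 + 6.98)
       = 6.98 / 7.98
       = 0.8747

The evidence increased P(H₁) from 0.7101 to 0.8747.


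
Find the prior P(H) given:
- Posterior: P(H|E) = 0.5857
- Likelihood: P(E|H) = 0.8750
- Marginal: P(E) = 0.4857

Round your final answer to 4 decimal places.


From Bayes' theorem: P(H|E) = P(E|H) × P(H) / P(E)

Rearranging for P(H):
P(H) = P(H|E) × P(E) / P(E|H)
     = 0.5857 × 0.4857 / 0.8750
     = 0.28447449 / 0.8750
     = 0.3251


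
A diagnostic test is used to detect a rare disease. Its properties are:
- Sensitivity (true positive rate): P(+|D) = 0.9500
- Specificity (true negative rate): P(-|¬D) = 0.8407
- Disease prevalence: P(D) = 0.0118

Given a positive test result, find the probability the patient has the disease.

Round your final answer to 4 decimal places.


Let D = has disease, + = positive test

Given:
- P(D) = 0.0118 (prevalence)
- P(+|D) = 0.9500 (sensitivity)
- P(-|¬D) = 0.8407 (specificity)
- P(+|¬D) = 0.1593 (false positive rate = 1 - specificity)

Step 1: Find P(+)
P(+) = P(+|D)P(D) + P(+|¬D)P(¬D)
     = 0.9500 × 0.0118 + 0.1593 × 0.9882
     = 0.01121000 + 0.15742026
     = 0.16863026

Step 2: Apply Bayes' theorem for P(D|+)
P(D|+) = P(+|D)P(D) / P(+)
       = 0.01121000 / 0.16863026
       = 0.0665


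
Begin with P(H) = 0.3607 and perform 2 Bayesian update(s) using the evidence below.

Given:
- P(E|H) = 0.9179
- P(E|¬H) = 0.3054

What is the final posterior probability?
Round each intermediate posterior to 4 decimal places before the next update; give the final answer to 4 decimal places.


Sequential Bayesian updating:

Initial prior: P(H) = 0.3607

Update 1:
  P(E) = 0.9179 × 0.3607 + 0.3054 × 0.6393 = 0.33108653 + 0.19524222 = 0.52632875
  P(H|E) = 0.33108653 / 0.52632875 = 0.6290

Update 2:
  P(E) = 0.9179 × 0.6290 + 0.3054 × 0.3710 = 0.57735910 + 0.11330340 = 0.69066250
  P(H|E) = 0.57735910 / 0.69066250 = 0.8359

Final posterior: 0.8359


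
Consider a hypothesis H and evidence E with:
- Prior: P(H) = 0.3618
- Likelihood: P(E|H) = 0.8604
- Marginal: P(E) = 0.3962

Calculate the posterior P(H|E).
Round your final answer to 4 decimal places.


Using Bayes' theorem:

P(H|E) = P(E|H) × P(H) / P(E)
       = 0.8604 × 0.3618 / 0.3962
       = 0.31129272 / 0.3962
       = 0.7857

The evidence strengthens our belief in H.
Prior: 0.3618 → Posterior: 0.7857


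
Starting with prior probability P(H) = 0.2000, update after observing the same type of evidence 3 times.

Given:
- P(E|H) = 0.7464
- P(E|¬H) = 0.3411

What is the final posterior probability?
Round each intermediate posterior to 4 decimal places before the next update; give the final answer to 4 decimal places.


Sequential Bayesian updating:

Initial prior: P(H) = 0.2000

Update 1:
  P(E) = 0.7464 × 0.2000 + 0.3411 × 0.8000 = 0.14928000 + 0.27288000 = 0.42216000
  P(H|E) = 0.14928000 / 0.42216000 = 0.3536

Update 2:
  P(E) = 0.7464 × 0.3536 + 0.3411 × 0.6464 = 0.26392704 + 0.22048704 = 0.48441408
  P(H|E) = 0.26392704 / 0.48441408 = 0.5448

Update 3:
  P(E) = 0.7464 × 0.5448 + 0.3411 × 0.4552 = 0.40663872 + 0.15526872 = 0.56190744
  P(H|E) = 0.40663872 / 0.56190744 = 0.7237

Final posterior: 0.7237


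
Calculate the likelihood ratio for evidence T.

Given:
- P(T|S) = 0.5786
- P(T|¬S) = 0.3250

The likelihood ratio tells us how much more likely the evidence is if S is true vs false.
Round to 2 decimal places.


Likelihood Ratio (LR) = P(T|S) / P(T|¬S)

LR = 0.5786 / 0.3250
   = 1.78

The evidence is 1.78 times more likely if S is true than if S is false.
Because LR exceeds 1, T is evidence for S.


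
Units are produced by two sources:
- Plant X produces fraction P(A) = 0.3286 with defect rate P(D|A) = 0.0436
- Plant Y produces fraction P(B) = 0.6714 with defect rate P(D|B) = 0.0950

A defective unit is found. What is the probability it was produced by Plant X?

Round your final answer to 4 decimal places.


Let A = from Plant X, D = defective

Given:
- P(A) = 0.3286, P(B) = 0.6714
- P(D|A) = 0.0436, P(D|B) = 0.0950

Step 1: Find P(D)
P(D) = P(D|A)P(A) + P(D|B)P(B)
     = 0.0436 × 0.3286 + 0.0950 × 0.6714
     = 0.01432696 + 0.06378300
     = 0.07810996

Step 2: Apply Bayes' theorem
P(A|D) = P(D|A)P(A) / P(D)
       = 0.01432696 / 0.07810996
       = 0.1834


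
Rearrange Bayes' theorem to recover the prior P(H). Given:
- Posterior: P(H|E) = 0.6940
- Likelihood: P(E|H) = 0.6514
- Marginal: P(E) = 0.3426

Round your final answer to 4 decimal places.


From Bayes' theorem: P(H|E) = P(E|H) × P(H) / P(E)

Rearranging for P(H):
P(H) = P(H|E) × P(E) / P(E|H)
     = 0.6940 × 0.3426 / 0.6514
     = 0.23776440 / 0.6514
     = 0.3650


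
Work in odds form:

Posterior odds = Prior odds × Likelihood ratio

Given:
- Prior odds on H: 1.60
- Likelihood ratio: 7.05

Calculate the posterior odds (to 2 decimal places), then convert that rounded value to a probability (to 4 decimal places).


Step 1: Calculate posterior odds
Posterior odds = Prior odds × LR
               = 1.60 × 7.05
               = 11.28

Step 2: Convert to probability
P(H|E) = Posterior odds / (1 + Posterior odds)
       = 11.28 / (1 + 11.28)
       = 11.28 / 12.28
       = 0.9186

The evidence increased P(H) from 0.6154 to 0.9186.


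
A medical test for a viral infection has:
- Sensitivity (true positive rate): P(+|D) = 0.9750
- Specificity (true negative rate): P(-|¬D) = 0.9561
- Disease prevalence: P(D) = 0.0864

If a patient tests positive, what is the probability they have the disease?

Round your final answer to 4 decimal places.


Let D = has disease, + = positive test

Given:
- P(D) = 0.0864 (prevalence)
- P(+|D) = 0.9750 (sensitivity)
- P(-|¬D) = 0.9561 (specificity)
- P(+|¬D) = 0.0439 (false positive rate = 1 - specificity)

Step 1: Find P(+)
P(+) = P(+|D)P(D) + P(+|¬D)P(¬D)
     = 0.9750 × 0.0864 + 0.0439 × 0.9136
     = 0.08424000 + 0.04010704
     = 0.12434704

Step 2: Apply Bayes' theorem for P(D|+)
P(D|+) = P(+|D)P(D) / P(+)
       = 0.08424000 / 0.12434704
       = 0.6775


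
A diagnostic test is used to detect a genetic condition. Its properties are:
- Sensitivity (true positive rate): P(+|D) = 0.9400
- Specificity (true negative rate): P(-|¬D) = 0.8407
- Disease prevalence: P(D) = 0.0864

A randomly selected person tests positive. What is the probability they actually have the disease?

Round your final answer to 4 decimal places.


Let D = has disease, + = positive test

Given:
- P(D) = 0.0864 (prevalence)
- P(+|D) = 0.9400 (sensitivity)
- P(-|¬D) = 0.8407 (specificity)
- P(+|¬D) = 0.1593 (false positive rate = 1 - specificity)

Step 1: Find P(+)
P(+) = P(+|D)P(D) + P(+|¬D)P(¬D)
     = 0.9400 × 0.0864 + 0.1593 × 0.9136
     = 0.08121600 + 0.14553648
     = 0.22675248

Step 2: Apply Bayes' theorem for P(D|+)
P(D|+) = P(+|D)P(D) / P(+)
       = 0.08121600 / 0.22675248
       = 0.3582


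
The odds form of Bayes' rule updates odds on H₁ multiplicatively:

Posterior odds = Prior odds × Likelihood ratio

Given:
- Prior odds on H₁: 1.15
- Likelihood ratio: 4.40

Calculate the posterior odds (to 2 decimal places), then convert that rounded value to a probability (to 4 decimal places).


Step 1: Calculate posterior odds
Posterior odds = Prior odds × LR
               = 1.15 × 4.40
               = 5.06

Step 2: Convert to probability
P(H₁|E) = Posterior odds / (1 + Posterior odds)
       = 5.06 / (1 + 5.06)
       = 5.06 / 6.06
       = 0.8350

The evidence increased P(H₁) from 0.5349 to 0.8350.


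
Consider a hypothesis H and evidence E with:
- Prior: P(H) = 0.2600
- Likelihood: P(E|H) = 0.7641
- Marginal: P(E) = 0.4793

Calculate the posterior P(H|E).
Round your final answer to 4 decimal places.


Using Bayes' theorem:

P(H|E) = P(E|H) × P(H) / P(E)
       = 0.7641 × 0.2600 / 0.4793
       = 0.19866600 / 0.4793
       = 0.4145

The evidence strengthens our belief in H.
Prior: 0.2600 → Posterior: 0.4145


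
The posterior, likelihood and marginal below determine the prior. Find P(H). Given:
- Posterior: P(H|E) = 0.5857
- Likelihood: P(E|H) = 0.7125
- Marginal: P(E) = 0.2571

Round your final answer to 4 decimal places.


From Bayes' theorem: P(H|E) = P(E|H) × P(H) / P(E)

Rearranging for P(H):
P(H) = P(H|E) × P(E) / P(E|H)
     = 0.5857 × 0.2571 / 0.7125
     = 0.15058347 / 0.7125
     = 0.2113


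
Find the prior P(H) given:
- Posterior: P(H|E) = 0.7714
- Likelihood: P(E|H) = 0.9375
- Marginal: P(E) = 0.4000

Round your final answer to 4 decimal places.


From Bayes' theorem: P(H|E) = P(E|H) × P(H) / P(E)

Rearranging for P(H):
P(H) = P(H|E) × P(E) / P(E|H)
     = 0.7714 × 0.4000 / 0.9375
     = 0.30856000 / 0.9375
     = 0.3291


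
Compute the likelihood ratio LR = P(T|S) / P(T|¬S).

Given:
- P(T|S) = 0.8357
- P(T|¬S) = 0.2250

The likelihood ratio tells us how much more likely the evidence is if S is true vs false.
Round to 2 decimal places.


Likelihood Ratio (LR) = P(T|S) / P(T|¬S)

LR = 0.8357 / 0.2250
   = 3.71

The evidence is 3.71 times more likely if S is true than if S is false.
Since LR > 1, the evidence supports S over ¬S.


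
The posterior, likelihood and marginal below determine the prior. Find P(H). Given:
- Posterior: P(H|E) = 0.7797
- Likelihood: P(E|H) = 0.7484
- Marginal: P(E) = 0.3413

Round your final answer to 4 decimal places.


From Bayes' theorem: P(H|E) = P(E|H) × P(H) / P(E)

Rearranging for P(H):
P(H) = P(H|E) × P(E) / P(E|H)
     = 0.7797 × 0.3413 / 0.7484
     = 0.26611161 / 0.7484
     = 0.3556


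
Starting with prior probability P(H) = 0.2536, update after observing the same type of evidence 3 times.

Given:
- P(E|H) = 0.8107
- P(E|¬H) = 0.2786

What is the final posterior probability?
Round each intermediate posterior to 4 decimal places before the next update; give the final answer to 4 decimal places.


Sequential Bayesian updating:

Initial prior: P(H) = 0.2536

Update 1:
  P(E) = 0.8107 × 0.2536 + 0.2786 × 0.7464 = 0.20559352 + 0.20794704 = 0.41354056
  P(H|E) = 0.20559352 / 0.41354056 = 0.4972

Update 2:
  P(E) = 0.8107 × 0.4972 + 0.2786 × 0.5028 = 0.40308004 + 0.14008008 = 0.54316012
  P(H|E) = 0.40308004 / 0.54316012 = 0.7421

Update 3:
  P(E) = 0.8107 × 0.7421 + 0.2786 × 0.2579 = 0.60162047 + 0.07185094 = 0.67347141
  P(H|E) = 0.60162047 / 0.67347141 = 0.8933

Final posterior: 0.8933


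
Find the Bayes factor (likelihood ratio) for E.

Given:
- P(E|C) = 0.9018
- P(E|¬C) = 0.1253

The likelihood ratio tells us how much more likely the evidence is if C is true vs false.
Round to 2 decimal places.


Likelihood Ratio (LR) = P(E|C) / P(E|¬C)

LR = 0.9018 / 0.1253
   = 7.20

The evidence is 7.20 times more likely if C is true than if C is false.
Since LR > 1, the evidence supports C over ¬C.


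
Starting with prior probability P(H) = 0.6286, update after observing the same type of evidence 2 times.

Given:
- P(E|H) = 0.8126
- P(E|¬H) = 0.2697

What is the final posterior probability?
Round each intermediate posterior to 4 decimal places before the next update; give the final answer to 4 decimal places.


Sequential Bayesian updating:

Initial prior: P(H) = 0.6286

Update 1:
  P(E) = 0.8126 × 0.6286 + 0.2697 × 0.3714 = 0.51080036 + 0.10016658 = 0.61096694
  P(H|E) = 0.51080036 / 0.61096694 = 0.8361

Update 2:
  P(E) = 0.8126 × 0.8361 + 0.2697 × 0.1639 = 0.67941486 + 0.04420383 = 0.72361869
  P(H|E) = 0.67941486 / 0.72361869 = 0.9389

Final posterior: 0.9389


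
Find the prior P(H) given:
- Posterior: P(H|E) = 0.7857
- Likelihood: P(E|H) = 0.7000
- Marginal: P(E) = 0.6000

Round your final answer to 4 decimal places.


From Bayes' theorem: P(H|E) = P(E|H) × P(H) / P(E)

Rearranging for P(H):
P(H) = P(H|E) × P(E) / P(E|H)
     = 0.7857 × 0.6000 / 0.7000
     = 0.47142000 / 0.7000
     = 0.6735


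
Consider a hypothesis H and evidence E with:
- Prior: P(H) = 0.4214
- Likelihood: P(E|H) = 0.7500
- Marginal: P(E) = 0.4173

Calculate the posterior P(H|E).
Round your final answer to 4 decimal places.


Using Bayes' theorem:

P(H|E) = P(E|H) × P(H) / P(E)
       = 0.7500 × 0.4214 / 0.4173
       = 0.31605000 / 0.4173
       = 0.7574

The evidence strengthens our belief in H.
Prior: 0.4214 → Posterior: 0.7574


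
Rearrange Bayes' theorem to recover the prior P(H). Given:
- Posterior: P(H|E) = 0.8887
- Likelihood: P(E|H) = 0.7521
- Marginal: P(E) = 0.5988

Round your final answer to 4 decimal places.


From Bayes' theorem: P(H|E) = P(E|H) × P(H) / P(E)

Rearranging for P(H):
P(H) = P(H|E) × P(E) / P(E|H)
     = 0.8887 × 0.5988 / 0.7521
     = 0.53215356 / 0.7521
     = 0.7076


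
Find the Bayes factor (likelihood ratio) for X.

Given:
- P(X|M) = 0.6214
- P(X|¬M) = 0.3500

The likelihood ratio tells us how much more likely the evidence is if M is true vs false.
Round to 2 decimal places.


Likelihood Ratio (LR) = P(X|M) / P(X|¬M)

LR = 0.6214 / 0.3500
   = 1.78

The evidence is 1.78 times more likely if M is true than if M is false.
Since LR > 1, the evidence supports M over ¬M.


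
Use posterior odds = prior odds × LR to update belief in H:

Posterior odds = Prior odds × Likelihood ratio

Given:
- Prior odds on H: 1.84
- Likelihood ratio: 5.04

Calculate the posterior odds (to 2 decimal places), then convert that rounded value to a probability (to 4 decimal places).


Step 1: Calculate posterior odds
Posterior odds = Prior odds × LR
               = 1.84 × 5.04
               = 9.27

Step 2: Convert to probability
P(H|E) = Posterior odds / (1 + Posterior odds)
       = 9.27 / (1 + 9.27)
       = 9.27 / 10.27
       = 0.9026

The evidence increased P(H) from 0.6479 to 0.9026.


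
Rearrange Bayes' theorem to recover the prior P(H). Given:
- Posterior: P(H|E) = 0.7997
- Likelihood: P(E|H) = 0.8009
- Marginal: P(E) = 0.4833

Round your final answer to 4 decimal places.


From Bayes' theorem: P(H|E) = P(E|H) × P(H) / P(E)

Rearranging for P(H):
P(H) = P(H|E) × P(E) / P(E|H)
     = 0.7997 × 0.4833 / 0.8009
     = 0.38649501 / 0.8009
     = 0.4826


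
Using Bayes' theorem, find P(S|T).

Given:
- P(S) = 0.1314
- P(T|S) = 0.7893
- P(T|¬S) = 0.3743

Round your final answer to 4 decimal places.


Bayes' theorem: P(S|T) = P(T|S) × P(S) / P(T)

Step 1: Calculate P(T) using law of total probability
P(T) = P(T|S)P(S) + P(T|¬S)P(¬S)
     = 0.7893 × 0.1314 + 0.3743 × 0.8686
     = 0.10371402 + 0.32511698
     = 0.42883100

Step 2: Apply Bayes' theorem
P(S|T) = P(T|S) × P(S) / P(T)
       = 0.10371402 / 0.42883100
       = 0.2419


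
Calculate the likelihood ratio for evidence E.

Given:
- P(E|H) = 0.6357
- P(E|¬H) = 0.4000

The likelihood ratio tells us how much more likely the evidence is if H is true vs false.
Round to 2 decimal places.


Likelihood Ratio (LR) = P(E|H) / P(E|¬H)

LR = 0.6357 / 0.4000
   = 1.59

The evidence is 1.59 times more likely if H is true than if H is false.
Because LR exceeds 1, E is evidence for H.


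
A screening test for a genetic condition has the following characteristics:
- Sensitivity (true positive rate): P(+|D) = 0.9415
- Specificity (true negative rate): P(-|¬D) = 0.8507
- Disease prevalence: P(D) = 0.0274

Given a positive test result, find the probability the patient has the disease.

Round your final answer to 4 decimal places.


Let D = has disease, + = positive test

Given:
- P(D) = 0.0274 (prevalence)
- P(+|D) = 0.9415 (sensitivity)
- P(-|¬D) = 0.8507 (specificity)
- P(+|¬D) = 0.1493 (false positive rate = 1 - specificity)

Step 1: Find P(+)
P(+) = P(+|D)P(D) + P(+|¬D)P(¬D)
     = 0.9415 × 0.0274 + 0.1493 × 0.9726
     = 0.02579710 + 0.14520918
     = 0.17100628

Step 2: Apply Bayes' theorem for P(D|+)
P(D|+) = P(+|D)P(D) / P(+)
       = 0.02579710 / 0.17100628
       = 0.1509


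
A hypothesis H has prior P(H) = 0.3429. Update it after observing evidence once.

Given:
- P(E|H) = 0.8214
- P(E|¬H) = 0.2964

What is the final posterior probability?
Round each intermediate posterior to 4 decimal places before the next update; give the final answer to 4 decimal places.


Sequential Bayesian updating:

Initial prior: P(H) = 0.3429

Update 1:
  P(E) = 0.8214 × 0.3429 + 0.2964 × 0.6571 = 0.28165806 + 0.19476444 = 0.47642250
  P(H|E) = 0.28165806 / 0.47642250 = 0.5912

Final posterior: 0.5912


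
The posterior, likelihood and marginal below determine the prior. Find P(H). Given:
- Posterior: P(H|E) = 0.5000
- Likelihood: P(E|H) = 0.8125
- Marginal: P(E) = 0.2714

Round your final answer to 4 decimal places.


From Bayes' theorem: P(H|E) = P(E|H) × P(H) / P(E)

Rearranging for P(H):
P(H) = P(H|E) × P(E) / P(E|H)
     = 0.5000 × 0.2714 / 0.8125
     = 0.13570000 / 0.8125
     = 0.1670


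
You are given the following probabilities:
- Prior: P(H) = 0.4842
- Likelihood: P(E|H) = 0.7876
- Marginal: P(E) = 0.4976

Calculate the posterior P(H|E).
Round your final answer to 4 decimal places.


Using Bayes' theorem:

P(H|E) = P(E|H) × P(H) / P(E)
       = 0.7876 × 0.4842 / 0.4976
       = 0.38135592 / 0.4976
       = 0.7664

The evidence strengthens our belief in H.
Prior: 0.4842 → Posterior: 0.7664


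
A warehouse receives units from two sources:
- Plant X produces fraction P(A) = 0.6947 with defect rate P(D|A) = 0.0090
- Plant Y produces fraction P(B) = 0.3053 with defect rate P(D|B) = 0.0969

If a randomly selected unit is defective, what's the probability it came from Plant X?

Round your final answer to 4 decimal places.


Let A = from Plant X, D = defective

Given:
- P(A) = 0.6947, P(B) = 0.3053
- P(D|A) = 0.0090, P(D|B) = 0.0969

Step 1: Find P(D)
P(D) = P(D|A)P(A) + P(D|B)P(B)
     = 0.0090 × 0.6947 + 0.0969 × 0.3053
     = 0.00625230 + 0.02958357
     = 0.03583587

Step 2: Apply Bayes' theorem
P(A|D) = P(D|A)P(A) / P(D)
       = 0.00625230 / 0.03583587
       = 0.1745


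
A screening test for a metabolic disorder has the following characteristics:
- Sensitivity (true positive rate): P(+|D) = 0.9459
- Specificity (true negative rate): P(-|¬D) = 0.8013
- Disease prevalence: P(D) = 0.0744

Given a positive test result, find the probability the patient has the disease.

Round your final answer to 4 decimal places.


Let D = has disease, + = positive test

Given:
- P(D) = 0.0744 (prevalence)
- P(+|D) = 0.9459 (sensitivity)
- P(-|¬D) = 0.8013 (specificity)
- P(+|¬D) = 0.1987 (false positive rate = 1 - specificity)

Step 1: Find P(+)
P(+) = P(+|D)P(D) + P(+|¬D)P(¬D)
     = 0.9459 × 0.0744 + 0.1987 × 0.9256
     = 0.07037496 + 0.18391672
     = 0.25429168

Step 2: Apply Bayes' theorem for P(D|+)
P(D|+) = P(+|D)P(D) / P(+)
       = 0.07037496 / 0.25429168
       = 0.2767


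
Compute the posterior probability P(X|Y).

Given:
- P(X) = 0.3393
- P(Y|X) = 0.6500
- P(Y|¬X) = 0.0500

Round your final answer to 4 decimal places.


Bayes' theorem: P(X|Y) = P(Y|X) × P(X) / P(Y)

Step 1: Calculate P(Y) using law of total probability
P(Y) = P(Y|X)P(X) + P(Y|¬X)P(¬X)
     = 0.6500 × 0.3393 + 0.0500 × 0.6607
     = 0.22054500 + 0.03303500
     = 0.25358000

Step 2: Apply Bayes' theorem
P(X|Y) = P(Y|X) × P(X) / P(Y)
       = 0.22054500 / 0.25358000
       = 0.8697


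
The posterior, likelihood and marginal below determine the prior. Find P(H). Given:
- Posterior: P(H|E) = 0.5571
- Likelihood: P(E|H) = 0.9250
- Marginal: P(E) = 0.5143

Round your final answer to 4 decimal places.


From Bayes' theorem: P(H|E) = P(E|H) × P(H) / P(E)

Rearranging for P(H):
P(H) = P(H|E) × P(E) / P(E|H)
     = 0.5571 × 0.5143 / 0.9250
     = 0.28651653 / 0.9250
     = 0.3097


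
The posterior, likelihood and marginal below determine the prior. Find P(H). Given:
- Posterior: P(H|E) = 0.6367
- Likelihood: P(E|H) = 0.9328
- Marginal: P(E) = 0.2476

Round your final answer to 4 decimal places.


From Bayes' theorem: P(H|E) = P(E|H) × P(H) / P(E)

Rearranging for P(H):
P(H) = P(H|E) × P(E) / P(E|H)
     = 0.6367 × 0.2476 / 0.9328
     = 0.15764692 / 0.9328
     = 0.1690


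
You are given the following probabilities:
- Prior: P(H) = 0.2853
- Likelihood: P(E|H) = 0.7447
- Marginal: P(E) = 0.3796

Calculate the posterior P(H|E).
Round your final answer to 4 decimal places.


Using Bayes' theorem:

P(H|E) = P(E|H) × P(H) / P(E)
       = 0.7447 × 0.2853 / 0.3796
       = 0.21246291 / 0.3796
       = 0.5597

The evidence strengthens our belief in H.
Prior: 0.2853 → Posterior: 0.5597


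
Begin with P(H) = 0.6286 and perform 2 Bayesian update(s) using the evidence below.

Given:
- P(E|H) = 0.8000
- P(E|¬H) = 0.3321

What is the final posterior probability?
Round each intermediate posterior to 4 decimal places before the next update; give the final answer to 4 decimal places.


Sequential Bayesian updating:

Initial prior: P(H) = 0.6286

Update 1:
  P(E) = 0.8000 × 0.6286 + 0.3321 × 0.3714 = 0.50288000 + 0.12334194 = 0.62622194
  P(H|E) = 0.50288000 / 0.62622194 = 0.8030

Update 2:
  P(E) = 0.8000 × 0.8030 + 0.3321 × 0.1970 = 0.64240000 + 0.06542370 = 0.70782370
  P(H|E) = 0.64240000 / 0.70782370 = 0.9076

Final posterior: 0.9076


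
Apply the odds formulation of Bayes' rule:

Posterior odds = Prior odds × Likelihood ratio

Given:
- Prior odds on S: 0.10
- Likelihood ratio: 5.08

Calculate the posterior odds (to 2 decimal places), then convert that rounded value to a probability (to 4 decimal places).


Step 1: Calculate posterior odds
Posterior odds = Prior odds × LR
               = 0.10 × 5.08
               = 0.51

Step 2: Convert to probability
P(S|E) = Posterior odds / (1 + Posterior odds)
       = 0.51 / (1 + 0.51)
       = 0.51 / 1.51
       = 0.3377

The evidence increased P(S) from 0.0909 to 0.3377.


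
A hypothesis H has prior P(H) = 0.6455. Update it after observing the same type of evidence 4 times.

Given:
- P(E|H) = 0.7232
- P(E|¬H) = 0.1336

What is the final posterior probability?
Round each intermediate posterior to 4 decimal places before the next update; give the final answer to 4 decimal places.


Sequential Bayesian updating:

Initial prior: P(H) = 0.6455

Update 1:
  P(E) = 0.7232 × 0.6455 + 0.1336 × 0.3545 = 0.46682560 + 0.04736120 = 0.51418680
  P(H|E) = 0.46682560 / 0.51418680 = 0.9079

Update 2:
  P(E) = 0.7232 × 0.9079 + 0.1336 × 0.0921 = 0.65659328 + 0.01230456 = 0.66889784
  P(H|E) = 0.65659328 / 0.66889784 = 0.9816

Update 3:
  P(E) = 0.7232 × 0.9816 + 0.1336 × 0.0184 = 0.70989312 + 0.00245824 = 0.71235136
  P(H|E) = 0.70989312 / 0.71235136 = 0.9965

Update 4:
  P(E) = 0.7232 × 0.9965 + 0.1336 × 0.0035 = 0.72066880 + 0.00046760 = 0.72113640
  P(H|E) = 0.72066880 / 0.72113640 = 0.9994

Final posterior: 0.9994
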